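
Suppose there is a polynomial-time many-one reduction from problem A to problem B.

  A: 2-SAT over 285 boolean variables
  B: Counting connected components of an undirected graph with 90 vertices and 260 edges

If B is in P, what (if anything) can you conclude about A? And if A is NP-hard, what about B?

A poly-time reduction A <=_p B means any A-instance can be transformed to a B-instance in poly time.
If B is in P: compose the reduction with B's poly-time algorithm to solve A in poly time, so A is in P.
If A is NP-hard: every NP problem reduces to A, which reduces to B; composing reductions, every NP problem reduces to B, so B is NP-hard.
(Here in fact A is P and B is P.)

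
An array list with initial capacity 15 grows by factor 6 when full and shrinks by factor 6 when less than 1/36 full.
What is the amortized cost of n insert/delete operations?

Using potential function Phi = |6*size - capacity|. Resizing costs are offset by potential release. Amortized O(1) per operation.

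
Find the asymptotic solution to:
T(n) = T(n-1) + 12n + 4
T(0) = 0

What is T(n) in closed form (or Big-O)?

Dominant term in sum is 12*sum(i, i=1..n) = 12*n*(n+1)/2 = O(n^2).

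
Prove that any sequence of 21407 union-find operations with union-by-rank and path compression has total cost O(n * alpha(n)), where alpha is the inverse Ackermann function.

Using Tarjan's analysis with rank-based potential function. Union-by-rank keeps tree height O(log n). Path compression flattens paths during find. For n = 21407 operations, total cost is O(n * alpha(n)), effectively O(n) since alpha grows incredibly slowly.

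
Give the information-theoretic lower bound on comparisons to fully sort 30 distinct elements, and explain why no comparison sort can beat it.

A comparison sort is a binary decision tree whose leaves are the 30! = 265252859812191058636308480000000 possible output permutations. A binary tree with L leaves has height >= ceil(log_2(L)). So any comparison sort needs >= ceil(log_2(30!)) = 108 comparisons in the worst case.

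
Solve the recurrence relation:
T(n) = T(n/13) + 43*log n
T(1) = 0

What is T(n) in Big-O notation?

Each of the log_13(n) levels adds O(log n). T(n) = O(log^2 n).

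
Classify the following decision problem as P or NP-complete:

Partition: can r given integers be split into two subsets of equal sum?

This problem is NP-complete: Subset Sum reduces to it (one of Karp's 21 NP-complete problems).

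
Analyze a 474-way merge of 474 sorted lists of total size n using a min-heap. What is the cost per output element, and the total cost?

Maintain a min-heap of size 474 holding the current head of each list. Each output step does one extract-min (O(log 474)) and one insert of that list's next element (O(log 474)). Each of the n elements passes through the heap exactly once, so the total cost is O(n log 474), i.e. O(log 474) per output element.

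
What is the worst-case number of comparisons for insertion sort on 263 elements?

Insertion sort on reverse-sorted input: 1 + 2 + ... + (263-1) = 34453 comparisons.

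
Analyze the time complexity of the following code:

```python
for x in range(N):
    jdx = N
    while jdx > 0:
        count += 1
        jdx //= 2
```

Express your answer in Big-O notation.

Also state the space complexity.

Time complexity: O(n log n).
Space complexity: O(1).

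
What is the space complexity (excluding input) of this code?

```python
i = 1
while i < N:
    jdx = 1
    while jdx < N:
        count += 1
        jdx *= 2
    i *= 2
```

Space complexity: O(1).
Only a constant amount of auxiliary storage is used; nothing grows with n.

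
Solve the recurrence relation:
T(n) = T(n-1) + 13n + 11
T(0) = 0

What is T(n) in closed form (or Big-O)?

Dominant term in sum is 13*sum(i, i=1..n) = 13*n*(n+1)/2 = O(n^2).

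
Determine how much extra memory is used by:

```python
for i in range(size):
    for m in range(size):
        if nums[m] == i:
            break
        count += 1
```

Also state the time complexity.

Space complexity: O(1).
Only a constant amount of auxiliary storage is used; nothing grows with n.
Time complexity: O(n^2).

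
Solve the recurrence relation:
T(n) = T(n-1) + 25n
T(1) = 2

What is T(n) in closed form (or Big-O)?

Unrolling: T(n) = 2 + 25*(2 + 3 + ... + n) = 2 + 25*(n(n+1)/2 - 1) = O(n^2).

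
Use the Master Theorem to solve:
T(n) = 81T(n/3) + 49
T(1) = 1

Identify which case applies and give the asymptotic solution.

a=81, b=3, f(n)=49.
log_3(81) = 4 > 0.
Since f(n) = O(n^0) is polynomially smaller than n^4, Case 1 applies.
T(n) = Theta(n^4).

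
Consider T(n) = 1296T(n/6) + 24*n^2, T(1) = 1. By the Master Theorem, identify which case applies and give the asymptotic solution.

a=1296, b=6, f(n)=24*n^2.
log_6(1296) = 4 > 2.
Since f(n) = O(n^2) is polynomially smaller than n^4, Case 1 applies.
T(n) = Theta(n^4).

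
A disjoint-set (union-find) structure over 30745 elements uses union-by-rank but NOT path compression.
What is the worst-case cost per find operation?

Union-by-rank alone keeps every tree's height <= log_2(30745) ~= 14.9. Each find traverses from a node to its root, costing O(height) = O(log n). Without path compression this bound is tight.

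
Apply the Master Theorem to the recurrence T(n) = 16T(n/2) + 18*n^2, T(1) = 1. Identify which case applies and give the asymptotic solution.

a=16, b=2, f(n)=18*n^2.
log_2(16) = 4 > 2.
Since f(n) = O(n^2) is polynomially smaller than n^4, Case 1 applies.
T(n) = Theta(n^4).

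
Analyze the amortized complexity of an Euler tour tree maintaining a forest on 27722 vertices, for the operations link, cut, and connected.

An Euler tour tree stores each tree's Euler tour as a balanced BST keyed by tour position. On 27722 vertices: link concatenates two tours via O(1) splits/joins of size <= 2*27722 (O(log n)); cut splits the tour at the two occurrences of the edge (O(log n)); connected compares BST roots (O(log n) to find the root). All O(log n) amortized.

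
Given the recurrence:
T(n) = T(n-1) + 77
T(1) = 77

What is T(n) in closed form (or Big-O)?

Unrolling: T(n) = T(n-1) + 77 = T(n-2) + 2*77 = ... = T(1) + (n-1)*77 = 77 + (n-1)*77 = 77n.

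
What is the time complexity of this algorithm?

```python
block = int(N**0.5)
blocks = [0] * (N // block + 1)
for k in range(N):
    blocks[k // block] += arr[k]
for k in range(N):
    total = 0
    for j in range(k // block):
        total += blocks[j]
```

Time complexity: O(n * sqrt(n)).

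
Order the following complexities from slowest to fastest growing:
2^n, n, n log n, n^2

Ordered by growth rate: n < n log n < n^2 < 2^n.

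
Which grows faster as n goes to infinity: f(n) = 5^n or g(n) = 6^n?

g(n) = 6^n grows faster: (6/5)^n -> infinity since 6/5 > 1.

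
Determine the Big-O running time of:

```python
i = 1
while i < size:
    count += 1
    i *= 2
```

Time complexity: O(log n).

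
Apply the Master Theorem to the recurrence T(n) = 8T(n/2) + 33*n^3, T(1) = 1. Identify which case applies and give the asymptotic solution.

a=8, b=2, f(n)=33*n^3.
log_2(8) = 3, so n^(log_b(a)) = n^3.
f(n) = Theta(n^3), so Case 2 applies.
T(n) = Theta(n^3 log n).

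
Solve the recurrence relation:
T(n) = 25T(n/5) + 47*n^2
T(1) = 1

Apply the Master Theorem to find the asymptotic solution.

a=25, b=5, f(n)=47*n^2. log_5(25) = 2. Case 2: T(n) = O(n^2 log n).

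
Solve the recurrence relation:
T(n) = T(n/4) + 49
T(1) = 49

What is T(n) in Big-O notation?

Each step divides n by 4 and adds 49. After log_4(n) steps, T(n) = O(log n).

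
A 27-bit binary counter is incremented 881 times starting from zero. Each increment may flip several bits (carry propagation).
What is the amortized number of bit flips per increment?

Bit i flips on every 2^i-th increment, so over 881 increments bit i flips floor(881/2^i) times. Summing over i: total flips < 2 * 881. Amortized: < 2 = O(1) per increment.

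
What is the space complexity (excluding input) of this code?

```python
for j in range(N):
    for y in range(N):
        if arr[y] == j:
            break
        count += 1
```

Space complexity: O(1).
Only a constant amount of auxiliary storage is used; nothing grows with n.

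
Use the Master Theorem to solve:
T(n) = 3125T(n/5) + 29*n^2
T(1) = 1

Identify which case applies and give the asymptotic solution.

a=3125, b=5, f(n)=29*n^2.
log_5(3125) = 5 > 2.
Since f(n) = O(n^2) is polynomially smaller than n^5, Case 1 applies.
T(n) = Theta(n^5).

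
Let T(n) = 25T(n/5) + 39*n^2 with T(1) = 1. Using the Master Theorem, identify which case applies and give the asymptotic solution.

a=25, b=5, f(n)=39*n^2.
log_5(25) = 2, so n^(log_b(a)) = n^2.
f(n) = Theta(n^2), so Case 2 applies.
T(n) = Theta(n^2 log n).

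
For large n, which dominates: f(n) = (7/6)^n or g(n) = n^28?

f(n) = (7/6)^n grows faster: (7/6)^n is exponential with base 7/6 > 1, dominating every polynomial.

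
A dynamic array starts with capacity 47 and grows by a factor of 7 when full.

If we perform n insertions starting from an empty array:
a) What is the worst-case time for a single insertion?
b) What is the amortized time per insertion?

(a) Worst-case single insertion: O(n) -- when the array is full at capacity c, the resize copies all c elements, and c can be Theta(n).
(b) Resizes happen at sizes 47, 329, 2303, ... Total copy cost for n insertions: 47 + 329 + ... = O(n) (geometric series with ratio 1/7). Amortized cost per insertion: O(n)/n = O(1).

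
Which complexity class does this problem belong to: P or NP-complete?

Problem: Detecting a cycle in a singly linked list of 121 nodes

This problem is in P: Floyd's tortoise-and-hare runs in O(n) time, O(1) space.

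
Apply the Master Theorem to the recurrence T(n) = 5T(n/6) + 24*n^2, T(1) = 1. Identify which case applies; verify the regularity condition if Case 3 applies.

a=5, b=6, f(n)=24*n^2.
log_6(5) = 0.8982 < 2.
f(n) = Omega(n^(0.8982+epsilon)) for some epsilon > 0, so Case 3 is the candidate.
Regularity: a*f(n/b) = 5*24*(n/6)^2 = (5/36)*24*n^2 <= c*f(n) with c = 5/36 < 1. Satisfied.
Case 3: T(n) = Theta(n^2).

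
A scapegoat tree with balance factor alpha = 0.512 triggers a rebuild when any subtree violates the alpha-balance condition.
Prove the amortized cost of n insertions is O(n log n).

Define potential Phi = c * sum of |size(left(v)) - size(right(v))| over all nodes. An insertion at depth d costs O(d) = O(log n) and increases Phi by O(log n). When a rebuild of subtree of size s occurs, it costs O(s) but reduces Phi by Omega(s). With alpha = 0.512, between rebuilds Omega(s) insertions must occur. Amortized cost per insertion: O(log n).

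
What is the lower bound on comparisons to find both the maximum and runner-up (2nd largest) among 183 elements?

Lower bound: finding the max needs 183-1 comparisons. By an adversary weight-doubling argument, the maximum element must personally win at least ceil(log_2(183)) = 8 comparisons in any correct algorithm. The 2nd largest is among those 8 direct losers, and distinguishing it requires 8-1 more comparisons. Total >= 183-1 + 8-1 = 189. A balanced tournament achieves this bound exactly.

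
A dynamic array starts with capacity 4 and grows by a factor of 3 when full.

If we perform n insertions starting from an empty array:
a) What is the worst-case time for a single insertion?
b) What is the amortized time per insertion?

(a) Worst-case single insertion: O(n) -- when the array is full at capacity c, the resize copies all c elements, and c can be Theta(n).
(b) Resizes happen at sizes 4, 12, 36, ... Total copy cost for n insertions: 4 + 12 + ... = O(n) (geometric series with ratio 1/3). Amortized cost per insertion: O(n)/n = O(1).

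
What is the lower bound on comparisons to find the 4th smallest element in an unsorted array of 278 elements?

Finding the 4th smallest of 278 elements requires Omega(n) comparisons. Every element must participate in at least one comparison; otherwise it could be the 4th smallest.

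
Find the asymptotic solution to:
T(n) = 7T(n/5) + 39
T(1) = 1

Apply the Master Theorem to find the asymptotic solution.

a=7, b=5, f(n)=39. log_5(7) = 1.209. Case 1 of Master Theorem: T(n) = O(n^1.209).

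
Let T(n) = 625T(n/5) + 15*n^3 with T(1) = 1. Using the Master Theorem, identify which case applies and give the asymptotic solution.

a=625, b=5, f(n)=15*n^3.
log_5(625) = 4 > 3.
Since f(n) = O(n^3) is polynomially smaller than n^4, Case 1 applies.
T(n) = Theta(n^4).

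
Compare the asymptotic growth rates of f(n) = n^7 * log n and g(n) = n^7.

f(n) = n^7 * log n grows faster: extra log n factor -> infinity.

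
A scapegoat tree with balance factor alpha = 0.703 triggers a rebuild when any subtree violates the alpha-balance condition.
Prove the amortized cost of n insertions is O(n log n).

Define potential Phi = c * sum of |size(left(v)) - size(right(v))| over all nodes. An insertion at depth d costs O(d) = O(log n) and increases Phi by O(log n). When a rebuild of subtree of size s occurs, it costs O(s) but reduces Phi by Omega(s). With alpha = 0.703, between rebuilds Omega(s) insertions must occur. Amortized cost per insertion: O(log n).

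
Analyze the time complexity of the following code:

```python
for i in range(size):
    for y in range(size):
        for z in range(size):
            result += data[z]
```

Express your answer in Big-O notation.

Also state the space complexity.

Time complexity: O(n^3).
Space complexity: O(1).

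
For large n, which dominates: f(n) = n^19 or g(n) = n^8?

f(n) = n^19 grows faster: n^19/n^8 = n^11 -> infinity.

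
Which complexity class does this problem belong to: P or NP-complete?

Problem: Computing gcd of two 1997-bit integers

This problem is in P: the Euclidean algorithm runs in polynomial time in the bit-length.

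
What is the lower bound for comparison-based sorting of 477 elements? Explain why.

A comparison-based sorting algorithm corresponds to a decision tree. With 477! possible permutations, the tree has 477! leaves. The height is at least log_2(477!) = Omega(n log n) by Stirling's approximation.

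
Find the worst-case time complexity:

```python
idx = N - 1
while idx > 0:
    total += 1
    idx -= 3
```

Time complexity: O(n).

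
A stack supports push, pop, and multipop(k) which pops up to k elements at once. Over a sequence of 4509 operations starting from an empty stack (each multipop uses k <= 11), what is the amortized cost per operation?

Each element is pushed exactly once and popped at most once (whether by pop or as part of a multipop). So the total number of individual pops over the whole sequence is at most the number of pushes, which is at most 4509. Total work <= 2 * 4509, hence O(1) amortized per operation.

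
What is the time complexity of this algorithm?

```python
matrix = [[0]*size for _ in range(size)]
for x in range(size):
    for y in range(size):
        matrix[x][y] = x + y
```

Time complexity: O(n^2).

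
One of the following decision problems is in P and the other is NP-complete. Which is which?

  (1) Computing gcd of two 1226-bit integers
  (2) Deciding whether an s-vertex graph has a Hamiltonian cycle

(1) is P: the Euclidean algorithm runs in polynomial time in the bit-length.
(2) is NP-complete: one of Karp's 21 NP-complete problems.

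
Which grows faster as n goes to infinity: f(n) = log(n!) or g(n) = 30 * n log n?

f(n) = log(n!) and g(n) = 30 * n log n are Theta of each other: Stirling: log(n!) = n log n - n + O(log n) = Theta(n log n); the constant 30 doesn't change the Theta class.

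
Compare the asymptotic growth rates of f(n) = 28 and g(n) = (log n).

g(n) = (log n) grows faster: any unbounded function dominates a constant.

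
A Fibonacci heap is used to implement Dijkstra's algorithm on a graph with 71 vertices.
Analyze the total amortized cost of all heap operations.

Dijkstra performs 71 insert, 71 extract-min, and at most E decrease-key operations. With Fibonacci heap: insert O(1) amortized, extract-min O(log n) amortized, decrease-key O(1) amortized. Total with n = 71: O(n * 1 + n * log n + E * 1) = O(n log n + E).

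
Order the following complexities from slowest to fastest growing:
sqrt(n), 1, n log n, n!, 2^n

Ordered by growth rate: 1 < sqrt(n) < n log n < 2^n < n!.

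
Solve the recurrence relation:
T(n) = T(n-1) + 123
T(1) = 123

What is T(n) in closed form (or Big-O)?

Unrolling: T(n) = T(n-1) + 123 = T(n-2) + 2*123 = ... = T(1) + (n-1)*123 = 123 + (n-1)*123 = 123n.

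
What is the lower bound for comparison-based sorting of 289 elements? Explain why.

A comparison-based sorting algorithm corresponds to a decision tree. With 289! possible permutations, the tree has 289! leaves. The height is at least log_2(289!) = Omega(n log n) by Stirling's approximation.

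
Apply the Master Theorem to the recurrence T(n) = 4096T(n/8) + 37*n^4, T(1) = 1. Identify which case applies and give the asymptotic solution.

a=4096, b=8, f(n)=37*n^4.
log_8(4096) = 4, so n^(log_b(a)) = n^4.
f(n) = Theta(n^4), so Case 2 applies.
T(n) = Theta(n^4 log n).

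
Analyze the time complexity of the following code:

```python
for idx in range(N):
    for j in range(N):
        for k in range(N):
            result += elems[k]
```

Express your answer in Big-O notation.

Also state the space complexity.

Time complexity: O(n^3).
Space complexity: O(1).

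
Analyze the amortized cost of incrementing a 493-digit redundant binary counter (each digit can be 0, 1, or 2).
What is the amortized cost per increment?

A redundant counter on 493 digits allows digit values 0, 1, 2. Increment adds 1 to the least significant digit and carries any 2 to a 0 plus +1 on the next digit. With potential Phi = (number of 2-digits), each increment does O(1) actual work plus a chain of carries, each of which decreases Phi by 1. Amortized O(1).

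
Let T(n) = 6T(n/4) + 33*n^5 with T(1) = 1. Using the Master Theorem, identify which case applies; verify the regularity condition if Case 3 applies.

a=6, b=4, f(n)=33*n^5.
log_4(6) = 1.292 < 5.
f(n) = Omega(n^(1.292+epsilon)) for some epsilon > 0, so Case 3 is the candidate.
Regularity: a*f(n/b) = 6*33*(n/4)^5 = (6/1024)*33*n^5 <= c*f(n) with c = 6/1024 < 1. Satisfied.
Case 3: T(n) = Theta(n^5).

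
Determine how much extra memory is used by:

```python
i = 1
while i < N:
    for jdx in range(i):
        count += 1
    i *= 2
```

Space complexity: O(1).
Only a constant amount of auxiliary storage is used; nothing grows with n.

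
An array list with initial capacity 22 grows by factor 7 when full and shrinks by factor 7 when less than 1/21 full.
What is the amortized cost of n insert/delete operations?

Using potential function Phi = |7*size - capacity|. Resizing costs are offset by potential release. Amortized O(1) per operation.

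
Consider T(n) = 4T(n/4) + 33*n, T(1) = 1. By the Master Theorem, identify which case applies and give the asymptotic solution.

a=4, b=4, f(n)=33*n.
log_4(4) = 1, so n^(log_b(a)) = n.
f(n) = Theta(n), so Case 2 applies.
T(n) = Theta(n log n).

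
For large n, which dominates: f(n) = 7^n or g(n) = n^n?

g(n) = n^n grows faster: n^n / 7^n = (n/7)^n -> infinity once n > 7.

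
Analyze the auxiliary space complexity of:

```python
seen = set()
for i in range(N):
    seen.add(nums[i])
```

Space complexity: O(n).
Auxiliary storage grows linearly with the input size n in the worst case.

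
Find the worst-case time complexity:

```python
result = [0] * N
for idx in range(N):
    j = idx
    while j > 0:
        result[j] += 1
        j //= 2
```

Time complexity: O(n log n).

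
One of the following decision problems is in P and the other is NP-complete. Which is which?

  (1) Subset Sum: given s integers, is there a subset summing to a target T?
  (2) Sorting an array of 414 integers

(1) is NP-complete: one of Karp's 21 NP-complete problems.
(2) is P: merge sort runs in O(n log n).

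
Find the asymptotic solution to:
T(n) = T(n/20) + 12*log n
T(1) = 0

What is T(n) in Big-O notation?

Each of the log_20(n) levels adds O(log n). T(n) = O(log^2 n).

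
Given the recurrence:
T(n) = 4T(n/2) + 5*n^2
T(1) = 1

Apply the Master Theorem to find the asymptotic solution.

a=4, b=2, f(n)=5*n^2. log_2(4) = 2. Case 2: T(n) = O(n^2 log n).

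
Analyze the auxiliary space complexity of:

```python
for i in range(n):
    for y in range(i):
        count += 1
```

Space complexity: O(1).
Only a constant amount of auxiliary storage is used; nothing grows with n.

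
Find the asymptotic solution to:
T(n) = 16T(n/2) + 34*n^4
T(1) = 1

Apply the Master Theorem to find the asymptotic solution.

a=16, b=2, f(n)=34*n^4. log_2(16) = 4. Case 2: T(n) = O(n^4 log n).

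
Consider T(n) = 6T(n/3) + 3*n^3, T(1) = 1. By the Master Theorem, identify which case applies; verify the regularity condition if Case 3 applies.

a=6, b=3, f(n)=3*n^3.
log_3(6) = 1.631 < 3.
f(n) = Omega(n^(1.631+epsilon)) for some epsilon > 0, so Case 3 is the candidate.
Regularity: a*f(n/b) = 6*3*(n/3)^3 = (6/27)*3*n^3 <= c*f(n) with c = 6/27 < 1. Satisfied.
Case 3: T(n) = Theta(n^3).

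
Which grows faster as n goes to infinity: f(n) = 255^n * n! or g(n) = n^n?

f(n) = 255^n * n! grows faster: by Stirling n! ~ sqrt(2 pi n)(n/e)^n, so 255^n n! / n^n ~ (255/e)^n sqrt(2 pi n) -> infinity since 255/e > 1.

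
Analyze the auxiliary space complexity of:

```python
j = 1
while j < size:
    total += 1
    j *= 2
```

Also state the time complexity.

Space complexity: O(1).
Only a constant amount of auxiliary storage is used; nothing grows with n.
Time complexity: O(log n).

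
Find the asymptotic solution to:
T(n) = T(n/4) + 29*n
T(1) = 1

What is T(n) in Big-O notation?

Geometric series: 29*n*(1 + 1/4 + 1/4^2 + ...) = O(n). T(n) = O(n).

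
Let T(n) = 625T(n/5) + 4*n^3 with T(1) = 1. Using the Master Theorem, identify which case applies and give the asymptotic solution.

a=625, b=5, f(n)=4*n^3.
log_5(625) = 4 > 3.
Since f(n) = O(n^3) is polynomially smaller than n^4, Case 1 applies.
T(n) = Theta(n^4).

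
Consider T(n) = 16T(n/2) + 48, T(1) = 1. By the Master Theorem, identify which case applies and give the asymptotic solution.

a=16, b=2, f(n)=48.
log_2(16) = 4 > 0.
Since f(n) = O(n^0) is polynomially smaller than n^4, Case 1 applies.
T(n) = Theta(n^4).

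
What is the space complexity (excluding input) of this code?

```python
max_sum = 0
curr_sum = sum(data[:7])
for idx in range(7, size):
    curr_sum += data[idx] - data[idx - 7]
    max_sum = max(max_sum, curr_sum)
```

Space complexity: O(1).
Only a constant amount of auxiliary storage is used; nothing grows with n.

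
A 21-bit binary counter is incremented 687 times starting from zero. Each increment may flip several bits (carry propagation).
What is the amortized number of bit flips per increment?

Bit i flips on every 2^i-th increment, so over 687 increments bit i flips floor(687/2^i) times. Summing over i: total flips < 2 * 687. Amortized: < 2 = O(1) per increment.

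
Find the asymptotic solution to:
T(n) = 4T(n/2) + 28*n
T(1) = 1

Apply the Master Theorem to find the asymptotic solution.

a=4, b=2, f(n)=28*n. log_2(4) = 2. Case 1 of Master Theorem: T(n) = O(n^2).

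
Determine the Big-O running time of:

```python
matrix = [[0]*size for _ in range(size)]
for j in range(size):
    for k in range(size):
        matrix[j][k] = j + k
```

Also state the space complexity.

Time complexity: O(n^2).
Space complexity: O(n^2).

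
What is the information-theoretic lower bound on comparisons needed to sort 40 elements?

There are 40! = 815915283247897734345611269596115894272000000000 possible orderings. Each comparison gives 1 bit. We need at least ceil(log_2(815915283247897734345611269596115894272000000000)) = 160 comparisons.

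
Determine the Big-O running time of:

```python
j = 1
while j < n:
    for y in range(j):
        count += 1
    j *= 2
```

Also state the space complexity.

Time complexity: O(n).
Space complexity: O(1).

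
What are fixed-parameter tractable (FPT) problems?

A problem parameterized by k is FPT if it can be solved in time f(k) * n^O(1), where f is any computable function of k alone. Vertex Cover parameterized by solution size k is FPT: O(2^k * n). The W-hierarchy (W[1], W[2], ...) classifies parameterized problems by hardness; Clique parameterized by clique size is W[1]-complete.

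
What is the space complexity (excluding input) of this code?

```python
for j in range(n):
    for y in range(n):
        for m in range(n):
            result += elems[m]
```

Space complexity: O(1).
Only a constant amount of auxiliary storage is used; nothing grows with n.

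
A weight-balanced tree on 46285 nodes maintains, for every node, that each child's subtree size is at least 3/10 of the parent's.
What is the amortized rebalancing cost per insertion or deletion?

With balance ratio 3/10, tree height is O(log_{10/3}(46285)) = O(log n). A rebalance at a node of size s costs O(s) but requires Omega(s) updates in that subtree to retrigger. Summed over the O(log n) ancestors of the touched leaf, amortized rebalancing is O(log n).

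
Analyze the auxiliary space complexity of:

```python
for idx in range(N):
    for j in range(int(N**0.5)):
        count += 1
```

Space complexity: O(1).
Only a constant amount of auxiliary storage is used; nothing grows with n.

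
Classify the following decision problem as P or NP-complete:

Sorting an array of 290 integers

This problem is in P: merge sort runs in O(n log n).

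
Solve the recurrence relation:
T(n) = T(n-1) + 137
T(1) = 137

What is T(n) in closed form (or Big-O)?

Unrolling: T(n) = T(n-1) + 137 = T(n-2) + 2*137 = ... = T(1) + (n-1)*137 = 137 + (n-1)*137 = 137n.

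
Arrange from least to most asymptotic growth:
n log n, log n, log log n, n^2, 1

Ordered by growth rate: 1 < log log n < log n < n log n < n^2.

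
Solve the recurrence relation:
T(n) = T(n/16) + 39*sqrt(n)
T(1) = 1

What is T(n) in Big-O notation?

Each level contributes sqrt(n/16^k). Geometric series with ratio 1/sqrt(16) < 1 sums to O(sqrt(n)).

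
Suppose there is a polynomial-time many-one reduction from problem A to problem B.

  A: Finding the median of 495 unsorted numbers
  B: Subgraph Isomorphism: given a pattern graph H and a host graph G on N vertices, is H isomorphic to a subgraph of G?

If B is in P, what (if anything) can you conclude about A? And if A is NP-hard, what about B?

A poly-time reduction A <=_p B means any A-instance can be transformed to a B-instance in poly time.
If B is in P: compose the reduction with B's poly-time algorithm to solve A in poly time, so A is in P.
If A is NP-hard: every NP problem reduces to A, which reduces to B; composing reductions, every NP problem reduces to B, so B is NP-hard.
(Here in fact A is P and B is NP-complete.)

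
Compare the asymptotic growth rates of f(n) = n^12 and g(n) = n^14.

g(n) = n^14 grows faster: n^14/n^12 = n^2 -> infinity.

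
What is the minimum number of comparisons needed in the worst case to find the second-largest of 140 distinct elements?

Lower bound: finding the max needs 140-1 comparisons. By the adversary weight-doubling argument, the max must personally win >= ceil(log_2(140)) = 8 comparisons; the 2nd-largest is among those 8 losers, needing 8-1 more comparisons. Total >= 140-1 + 8-1 = 146. A balanced knockout tournament achieves this.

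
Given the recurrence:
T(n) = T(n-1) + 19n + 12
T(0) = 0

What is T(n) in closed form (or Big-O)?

Dominant term in sum is 19*sum(i, i=1..n) = 19*n*(n+1)/2 = O(n^2).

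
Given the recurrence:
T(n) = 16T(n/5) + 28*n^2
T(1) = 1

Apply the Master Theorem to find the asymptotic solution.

a=16, b=5, f(n)=28*n^2. log_5(16) = 1.723 < 2. Case 3: T(n) = O(n^2).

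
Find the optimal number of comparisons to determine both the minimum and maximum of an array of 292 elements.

Naive approach: 582 comparisons (291 for max + 291 for min).
Optimal: Compare elements in pairs first (floor(n/2) = 146 comparisons), then find max among winners and min among losers (145 comparisons each).
Total: ceil(3n/2) - 2 = 436 comparisons. An adversary argument shows this is also a lower bound.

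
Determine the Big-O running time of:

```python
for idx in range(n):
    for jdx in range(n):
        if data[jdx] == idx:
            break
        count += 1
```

Time complexity: O(n^2).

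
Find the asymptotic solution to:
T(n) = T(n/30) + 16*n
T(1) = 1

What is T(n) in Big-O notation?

Geometric series: 16*n*(1 + 1/30 + 1/30^2 + ...) = O(n). T(n) = O(n).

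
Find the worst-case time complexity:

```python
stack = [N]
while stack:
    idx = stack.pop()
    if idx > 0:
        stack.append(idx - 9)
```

Time complexity: O(n).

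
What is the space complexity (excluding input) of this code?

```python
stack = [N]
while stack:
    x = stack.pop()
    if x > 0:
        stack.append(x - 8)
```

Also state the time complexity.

Space complexity: O(1).
Only a constant amount of auxiliary storage is used; nothing grows with n.
Time complexity: O(n).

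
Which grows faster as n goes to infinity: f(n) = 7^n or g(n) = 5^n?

f(n) = 7^n grows faster: (7/5)^n -> infinity since 7/5 > 1.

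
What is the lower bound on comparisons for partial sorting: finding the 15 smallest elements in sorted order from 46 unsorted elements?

Finding 15 smallest of 46 in sorted order: Omega(46) to identify the 15 smallest, plus Omega(15 log 15) to sort them. Total: Omega(n + k log k).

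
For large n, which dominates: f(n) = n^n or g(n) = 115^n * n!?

g(n) = 115^n * n! grows faster: by Stirling n! ~ sqrt(2 pi n)(n/e)^n, so 115^n n! / n^n ~ (115/e)^n sqrt(2 pi n) -> infinity since 115/e > 1.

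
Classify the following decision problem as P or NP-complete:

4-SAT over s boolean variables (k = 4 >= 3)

This problem is NP-complete: 3-SAT is NP-complete (Cook-Levin); k-SAT for k>=3 reduces from 3-SAT.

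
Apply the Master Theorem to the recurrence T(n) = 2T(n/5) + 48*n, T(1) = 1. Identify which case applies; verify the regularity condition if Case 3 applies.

a=2, b=5, f(n)=48*n.
log_5(2) = 0.4307 < 1.
f(n) = Omega(n^(0.4307+epsilon)) for some epsilon > 0, so Case 3 is the candidate.
Regularity: a*f(n/b) = 2*48*(n/5)^1 = (2/5)*48*n^1 <= c*f(n) with c = 2/5 < 1. Satisfied.
Case 3: T(n) = Theta(n).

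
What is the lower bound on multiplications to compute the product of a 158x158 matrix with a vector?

A 158x158 matrix-vector product has 158 inner products of length 158. Output depends on all 158^2 = 24964 matrix entries. At least 24964 multiplications needed.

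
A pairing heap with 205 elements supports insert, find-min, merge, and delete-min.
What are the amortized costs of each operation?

Pairing heaps are self-adjusting heap-ordered trees. Insert and merge link two roots: O(1). Find-min reads the root: O(1). Delete-min removes the root, then pairs children in two passes; amortized cost is O(log 205) = O(log n).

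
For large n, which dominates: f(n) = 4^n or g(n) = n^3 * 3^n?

f(n) = 4^n grows faster: 4^n / (n^3 3^n) = (4/3)^n / n^3 -> infinity since 4/3 > 1.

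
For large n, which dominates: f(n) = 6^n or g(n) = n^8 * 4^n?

f(n) = 6^n grows faster: 6^n / (n^8 4^n) = (6/4)^n / n^8 -> infinity since 6/4 > 1.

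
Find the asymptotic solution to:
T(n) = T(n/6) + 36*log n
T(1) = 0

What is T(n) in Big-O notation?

Each of the log_6(n) levels adds O(log n). T(n) = O(log^2 n).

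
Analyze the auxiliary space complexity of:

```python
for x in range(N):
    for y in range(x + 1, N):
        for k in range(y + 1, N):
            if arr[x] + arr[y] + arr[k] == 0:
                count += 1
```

Space complexity: O(1).
Only a constant amount of auxiliary storage is used; nothing grows with n.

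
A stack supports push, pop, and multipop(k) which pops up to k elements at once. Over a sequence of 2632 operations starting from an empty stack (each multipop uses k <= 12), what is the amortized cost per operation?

Each element is pushed exactly once and popped at most once (whether by pop or as part of a multipop). So the total number of individual pops over the whole sequence is at most the number of pushes, which is at most 2632. Total work <= 2 * 2632, hence O(1) amortized per operation.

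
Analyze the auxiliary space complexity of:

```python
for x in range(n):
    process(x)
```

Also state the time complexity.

Space complexity: O(1).
Only a constant amount of auxiliary storage is used; nothing grows with n.
Time complexity: O(n).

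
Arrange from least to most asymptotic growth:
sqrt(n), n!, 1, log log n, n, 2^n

Ordered by growth rate: 1 < log log n < sqrt(n) < n < 2^n < n!.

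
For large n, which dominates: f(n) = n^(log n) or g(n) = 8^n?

g(n) = 8^n grows faster: take logs: log(n^(log n)) = (log n)^2, log(8^n) = n log 8; n dominates (log n)^2.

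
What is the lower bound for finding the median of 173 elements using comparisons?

To find the median of 173 elements, every element must be compared at least once, so the lower bound is Omega(n). The BFPRT algorithm achieves O(n), making this tight.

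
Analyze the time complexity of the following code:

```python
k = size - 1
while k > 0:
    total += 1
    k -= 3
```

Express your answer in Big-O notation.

Time complexity: O(n).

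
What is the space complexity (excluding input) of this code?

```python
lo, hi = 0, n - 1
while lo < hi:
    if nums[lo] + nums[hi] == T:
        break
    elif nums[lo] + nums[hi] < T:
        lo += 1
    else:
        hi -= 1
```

Space complexity: O(1).
Only a constant amount of auxiliary storage is used; nothing grows with n.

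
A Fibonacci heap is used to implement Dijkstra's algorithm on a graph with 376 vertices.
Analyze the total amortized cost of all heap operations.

Dijkstra performs 376 insert, 376 extract-min, and at most E decrease-key operations. With Fibonacci heap: insert O(1) amortized, extract-min O(log n) amortized, decrease-key O(1) amortized. Total with n = 376: O(n * 1 + n * log n + E * 1) = O(n log n + E).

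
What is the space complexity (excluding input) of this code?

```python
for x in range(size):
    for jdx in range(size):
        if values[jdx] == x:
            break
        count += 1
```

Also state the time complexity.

Space complexity: O(1).
Only a constant amount of auxiliary storage is used; nothing grows with n.
Time complexity: O(n^2).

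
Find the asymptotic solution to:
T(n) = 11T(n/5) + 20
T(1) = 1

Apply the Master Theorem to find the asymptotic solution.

a=11, b=5, f(n)=20. log_5(11) = 1.49. Case 1 of Master Theorem: T(n) = O(n^1.49).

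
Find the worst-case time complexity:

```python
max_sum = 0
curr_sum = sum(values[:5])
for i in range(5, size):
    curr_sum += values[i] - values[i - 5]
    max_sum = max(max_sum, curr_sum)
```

Time complexity: O(n).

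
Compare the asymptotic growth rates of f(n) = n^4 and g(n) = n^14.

g(n) = n^14 grows faster: n^14/n^4 = n^10 -> infinity.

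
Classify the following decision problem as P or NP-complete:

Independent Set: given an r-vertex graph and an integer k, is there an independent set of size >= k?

This problem is NP-complete: complement of Clique (with k part of the input).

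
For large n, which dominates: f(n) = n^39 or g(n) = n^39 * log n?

g(n) = n^39 * log n grows faster: extra log n factor -> infinity.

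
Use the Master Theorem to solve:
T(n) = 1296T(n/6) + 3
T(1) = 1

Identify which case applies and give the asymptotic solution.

a=1296, b=6, f(n)=3.
log_6(1296) = 4 > 0.
Since f(n) = O(n^0) is polynomially smaller than n^4, Case 1 applies.
T(n) = Theta(n^4).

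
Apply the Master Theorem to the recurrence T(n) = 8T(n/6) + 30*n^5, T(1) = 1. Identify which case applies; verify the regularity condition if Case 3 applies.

a=8, b=6, f(n)=30*n^5.
log_6(8) = 1.161 < 5.
f(n) = Omega(n^(1.161+epsilon)) for some epsilon > 0, so Case 3 is the candidate.
Regularity: a*f(n/b) = 8*30*(n/6)^5 = (8/7776)*30*n^5 <= c*f(n) with c = 8/7776 < 1. Satisfied.
Case 3: T(n) = Theta(n^5).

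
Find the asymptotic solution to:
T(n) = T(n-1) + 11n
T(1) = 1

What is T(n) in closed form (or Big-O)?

Unrolling: T(n) = 1 + 11*(2 + 3 + ... + n) = 1 + 11*(n(n+1)/2 - 1) = O(n^2).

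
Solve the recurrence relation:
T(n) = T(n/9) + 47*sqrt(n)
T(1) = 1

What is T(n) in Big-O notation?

Each level contributes sqrt(n/9^k). Geometric series with ratio 1/sqrt(9) < 1 sums to O(sqrt(n)).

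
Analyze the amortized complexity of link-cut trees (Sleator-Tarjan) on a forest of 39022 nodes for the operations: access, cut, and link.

Link-cut trees represent the forest using splay trees over preferred paths. With potential Phi = sum over nodes of log(size of virtual subtree), each access on 39022 nodes is O(log 39022) = O(log n) amortized by the splay-tree access lemma. Cut and link are O(1) plus one access.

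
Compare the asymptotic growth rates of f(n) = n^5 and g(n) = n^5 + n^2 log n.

f(n) = n^5 and g(n) = n^5 + n^2 log n are Theta of each other: the lower-order n^2 log n term is o(n^5); both are Theta(n^5).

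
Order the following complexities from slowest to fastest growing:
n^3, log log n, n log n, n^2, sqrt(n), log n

Ordered by growth rate: log log n < log n < sqrt(n) < n log n < n^2 < n^3.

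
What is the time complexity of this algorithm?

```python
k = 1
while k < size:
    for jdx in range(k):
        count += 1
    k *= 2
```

Time complexity: O(n).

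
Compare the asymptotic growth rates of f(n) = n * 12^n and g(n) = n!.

g(n) = n! grows faster: by Stirling n! ~ (n/e)^n sqrt(2*pi*n); (n/e)^n eventually dominates n * 12^n.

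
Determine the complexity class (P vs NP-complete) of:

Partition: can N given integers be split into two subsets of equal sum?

This problem is NP-complete: Subset Sum reduces to it (one of Karp's 21 NP-complete problems).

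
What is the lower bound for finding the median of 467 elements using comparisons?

To find the median of 467 elements, every element must be compared at least once, so the lower bound is Omega(n). The BFPRT algorithm achieves O(n), making this tight.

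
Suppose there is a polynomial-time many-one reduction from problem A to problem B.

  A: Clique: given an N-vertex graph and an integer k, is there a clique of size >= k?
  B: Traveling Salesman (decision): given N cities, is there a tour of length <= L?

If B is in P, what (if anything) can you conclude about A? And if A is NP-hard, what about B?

A poly-time reduction A <=_p B means any A-instance can be transformed to a B-instance in poly time.
If B is in P: compose the reduction with B's poly-time algorithm to solve A in poly time, so A is in P.
If A is NP-hard: every NP problem reduces to A, which reduces to B; composing reductions, every NP problem reduces to B, so B is NP-hard.
(Here in fact A is NP-complete and B is NP-complete.)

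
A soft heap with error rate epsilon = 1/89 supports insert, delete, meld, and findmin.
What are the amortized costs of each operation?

Soft heaps (Chazelle) allow up to an epsilon = 1/89 fraction of elements to have corrupted (raised) keys. Insert is O(log(1/epsilon)) = O(log 89) amortized -- the structure maintains heap-ordered binary trees of rank bounded by O(log(1/epsilon)). Meld concatenates root lists: O(1) amortized. Delete and findmin are O(1) amortized.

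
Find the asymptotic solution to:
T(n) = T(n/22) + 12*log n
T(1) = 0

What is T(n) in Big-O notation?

Each of the log_22(n) levels adds O(log n). T(n) = O(log^2 n).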